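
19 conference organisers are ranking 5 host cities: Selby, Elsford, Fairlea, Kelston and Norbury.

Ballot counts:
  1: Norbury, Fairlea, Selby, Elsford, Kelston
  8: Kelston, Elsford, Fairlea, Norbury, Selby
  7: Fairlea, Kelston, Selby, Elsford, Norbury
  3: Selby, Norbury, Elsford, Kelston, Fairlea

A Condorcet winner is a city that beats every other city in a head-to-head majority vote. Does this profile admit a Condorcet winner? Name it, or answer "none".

Check each pair by majority over 19 ballots:
Selby vs Elsford: 1+7+3 = 11 for Selby, 8 for Elsford — Selby by 11–8.
Selby vs Fairlea: 3 to 16, Fairlea.
Selby vs Kelston: 4 to 15, Kelston.
Selby vs Norbury: Selby preferred on 7+3 = 10 ballots; Selby wins 10–9.
Elsford vs Fairlea: Elsford is ranked higher on 8+3 = 11 ballots, Fairlea on 8. Elsford wins 11–8.
Elsford vs Kelston: Elsford is ranked higher on 1+3 = 4 ballots, Kelston on 15. Kelston wins 15–4.
Elsford vs Norbury: Elsford is ranked higher on 8+7 = 15 ballots, Norbury on 4. Elsford wins 15–4.
Fairlea vs Kelston: 8 to 11, Kelston.
Fairlea vs Norbury: Fairlea is ranked higher on 8+7 = 15 ballots, Norbury on 4. Fairlea wins 15–4.
Kelston vs Norbury: 8+7 = 15 for Kelston, 4 for Norbury — Kelston by 15–4.
Kelston defeats every rival head-to-head and is the Condorcet winner.

Kelston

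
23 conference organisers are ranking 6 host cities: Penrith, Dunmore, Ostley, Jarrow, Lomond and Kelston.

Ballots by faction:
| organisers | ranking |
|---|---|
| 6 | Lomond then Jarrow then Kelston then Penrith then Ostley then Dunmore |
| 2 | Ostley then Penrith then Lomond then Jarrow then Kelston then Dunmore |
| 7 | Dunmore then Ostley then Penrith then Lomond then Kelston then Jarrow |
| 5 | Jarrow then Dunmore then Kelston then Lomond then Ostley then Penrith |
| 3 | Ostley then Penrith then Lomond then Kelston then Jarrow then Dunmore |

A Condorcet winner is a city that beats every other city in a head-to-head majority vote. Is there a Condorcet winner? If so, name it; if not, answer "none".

Check each pair by majority over 23 ballots:
Penrith–Dunmore: Dunmore 12–11.
Penrith vs Ostley: Ostley, 17–6.
Penrith vs Jarrow: Penrith, 12–11.
Penrith vs Lomond: Penrith wins 12–11.
Penrith vs Kelston: Penrith wins 12–11.
Dunmore–Ostley: Dunmore 12–11.
Dunmore vs Jarrow: Jarrow wins 16–7.
Dunmore–Lomond: Dunmore 12–11.
Dunmore–Kelston: Dunmore 12–11.
Ostley vs Jarrow: Ostley, 12–11.
Ostley vs Lomond: Ostley, 12–11.
Ostley vs Kelston: Ostley wins 12–11.
Jarrow vs Lomond: Lomond, 18–5.
Jarrow vs Kelston: Jarrow, 13–10.
Lomond vs Kelston: Lomond wins 18–5.
Each city drops at least one matchup (Penrith loses to Dunmore; Dunmore loses to Jarrow; Ostley loses to Dunmore; Jarrow loses to Penrith; Lomond loses to Penrith; Kelston loses to Penrith); the cycle Penrith > Jarrow > Dunmore > Penrith rules out a Condorcet winner.

none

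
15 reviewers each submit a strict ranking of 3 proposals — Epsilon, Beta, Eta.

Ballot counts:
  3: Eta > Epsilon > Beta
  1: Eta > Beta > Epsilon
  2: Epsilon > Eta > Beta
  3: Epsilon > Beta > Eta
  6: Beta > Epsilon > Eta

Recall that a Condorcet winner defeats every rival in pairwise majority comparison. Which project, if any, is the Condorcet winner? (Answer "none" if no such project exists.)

Head-to-head results (15 reviewers):
Epsilon vs Beta: Epsilon, 8–7.
Epsilon–Eta: Epsilon 11–4.
Beta–Eta: Beta 9–6.
Epsilon defeats every rival head-to-head and is the Condorcet winner.

Epsilon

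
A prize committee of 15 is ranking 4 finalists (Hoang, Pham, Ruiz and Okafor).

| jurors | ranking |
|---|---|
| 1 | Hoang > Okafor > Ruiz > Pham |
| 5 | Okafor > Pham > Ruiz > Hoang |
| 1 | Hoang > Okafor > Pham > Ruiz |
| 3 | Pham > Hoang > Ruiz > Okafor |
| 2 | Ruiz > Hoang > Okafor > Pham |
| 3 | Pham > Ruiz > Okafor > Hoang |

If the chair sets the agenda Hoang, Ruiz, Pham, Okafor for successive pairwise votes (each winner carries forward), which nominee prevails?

Okafor

Round 1: Hoang vs Ruiz — 5–10, Ruiz advances.
Round 2: Ruiz vs Pham — 3–12, Pham advances.
Round 3: Pham vs Okafor — 6–9, Okafor advances.
The agenda winner is Okafor.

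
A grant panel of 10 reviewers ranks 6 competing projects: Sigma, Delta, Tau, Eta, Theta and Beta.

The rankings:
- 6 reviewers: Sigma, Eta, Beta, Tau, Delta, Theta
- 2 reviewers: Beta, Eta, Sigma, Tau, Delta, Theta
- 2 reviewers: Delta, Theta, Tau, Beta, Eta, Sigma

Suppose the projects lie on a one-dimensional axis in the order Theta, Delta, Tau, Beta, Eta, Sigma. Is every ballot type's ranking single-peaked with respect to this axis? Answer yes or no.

yes

Axis positions: Theta=1, Delta=2, Tau=3, Beta=4, Eta=5, Sigma=6.
Ballot type 1 (peak Sigma at position 6): ranking walks positions 6-5-4-3-2-1, expanding outward from the peak — single-peaked.
Ballot type 2 (peak Beta at position 4): ranking walks positions 4-5-6-3-2-1, expanding outward from the peak — single-peaked.
Ballot type 3 (peak Delta at position 2): ranking walks positions 2-1-3-4-5-6, expanding outward from the peak — single-peaked.
Every ranking is single-peaked on this axis.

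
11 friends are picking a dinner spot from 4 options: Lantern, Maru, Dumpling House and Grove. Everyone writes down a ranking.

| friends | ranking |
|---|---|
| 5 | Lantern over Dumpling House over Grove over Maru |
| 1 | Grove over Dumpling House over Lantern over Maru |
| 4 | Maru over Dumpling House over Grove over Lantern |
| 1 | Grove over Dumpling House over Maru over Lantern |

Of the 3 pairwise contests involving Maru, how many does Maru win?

Maru against each rival (11 friends):
Maru vs Lantern: Lantern wins 6–5.
Maru vs Dumpling House: Dumpling House, 7–4.
Maru vs Grove: Grove wins 7–4.
Maru beats no one; loses to Lantern, Dumpling House, Grove — 0 pairwise wins.

0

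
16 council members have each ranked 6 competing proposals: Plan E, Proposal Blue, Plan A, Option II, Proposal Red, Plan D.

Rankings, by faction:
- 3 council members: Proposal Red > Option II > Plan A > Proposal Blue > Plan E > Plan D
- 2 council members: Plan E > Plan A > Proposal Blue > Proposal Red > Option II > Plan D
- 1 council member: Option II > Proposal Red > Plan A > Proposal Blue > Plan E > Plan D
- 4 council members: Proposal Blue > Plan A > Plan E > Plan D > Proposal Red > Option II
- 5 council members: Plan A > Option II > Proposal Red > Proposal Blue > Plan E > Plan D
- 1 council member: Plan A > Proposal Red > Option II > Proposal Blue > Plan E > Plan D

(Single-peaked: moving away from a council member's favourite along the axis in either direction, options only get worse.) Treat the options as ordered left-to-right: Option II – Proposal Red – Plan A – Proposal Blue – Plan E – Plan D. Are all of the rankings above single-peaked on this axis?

no

Axis positions: Option II=1, Proposal Red=2, Plan A=3, Proposal Blue=4, Plan E=5, Plan D=6.
Faction 1 (peak Proposal Red at position 2): ranking walks positions 2-1-3-4-5-6, expanding outward from the peak — single-peaked.
Faction 2: ranking walks positions 5-3-4-2-1-6; Plan A is ranked above Proposal Blue even though Proposal Blue lies between Plan A and the peak Plan E on the axis — preferences dip and rise again. Not single-peaked.
Faction 3 (peak Option II at position 1): ranking walks positions 1-2-3-4-5-6, expanding outward from the peak — single-peaked.
Faction 4 (peak Proposal Blue at position 4): ranking walks positions 4-3-5-6-2-1, expanding outward from the peak — single-peaked.
Faction 5: ranking walks positions 3-1-2-4-5-6; Option II is ranked above Proposal Red even though Proposal Red lies between Option II and the peak Plan A on the axis — preferences dip and rise again. Not single-peaked.
Faction 6 (peak Plan A at position 3): ranking walks positions 3-2-1-4-5-6, expanding outward from the peak — single-peaked.
Faction 2 violates single-peakedness, so the profile is not single-peaked on this axis.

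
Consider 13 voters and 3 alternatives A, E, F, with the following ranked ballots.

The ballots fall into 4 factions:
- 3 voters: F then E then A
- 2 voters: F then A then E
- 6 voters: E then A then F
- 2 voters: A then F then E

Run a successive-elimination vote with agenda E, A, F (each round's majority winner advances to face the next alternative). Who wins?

Round 1: E vs A — 9–4, E advances.
Round 2: E vs F — 6–7, F advances.
F survives the agenda.

F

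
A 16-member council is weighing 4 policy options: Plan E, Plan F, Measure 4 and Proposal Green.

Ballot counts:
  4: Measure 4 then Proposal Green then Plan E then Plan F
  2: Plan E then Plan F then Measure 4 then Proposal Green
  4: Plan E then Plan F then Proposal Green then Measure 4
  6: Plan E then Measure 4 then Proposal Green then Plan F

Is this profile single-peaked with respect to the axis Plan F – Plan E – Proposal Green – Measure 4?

no

Axis positions: Plan F=1, Plan E=2, Proposal Green=3, Measure 4=4.
Group 1 (peak Measure 4 at position 4): ranking walks positions 4-3-2-1, expanding outward from the peak — single-peaked.
Group 2: ranking walks positions 2-1-4-3; Measure 4 is ranked above Proposal Green even though Proposal Green lies between Measure 4 and the peak Plan E on the axis — preferences dip and rise again. Not single-peaked.
Group 3 (peak Plan E at position 2): ranking walks positions 2-1-3-4, expanding outward from the peak — single-peaked.
Group 4: ranking walks positions 2-4-3-1; Measure 4 is ranked above Proposal Green even though Proposal Green lies between Measure 4 and the peak Plan E on the axis — preferences dip and rise again. Not single-peaked.
Group 2 violates single-peakedness, so the profile is not single-peaked on this axis.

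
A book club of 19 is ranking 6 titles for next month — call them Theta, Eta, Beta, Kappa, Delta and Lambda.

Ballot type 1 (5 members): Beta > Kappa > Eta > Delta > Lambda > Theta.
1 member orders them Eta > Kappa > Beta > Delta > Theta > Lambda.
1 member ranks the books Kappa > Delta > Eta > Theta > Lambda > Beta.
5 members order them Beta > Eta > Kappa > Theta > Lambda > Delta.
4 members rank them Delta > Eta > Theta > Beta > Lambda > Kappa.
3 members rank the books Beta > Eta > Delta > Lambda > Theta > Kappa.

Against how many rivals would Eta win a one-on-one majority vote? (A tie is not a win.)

Eta against each rival (19 members):
Eta–Theta: Eta 19–0.
Eta vs Beta: 1+1+4 = 6 for Eta, 13 for Beta — Beta by 13–6.
Eta vs Kappa: Eta is ranked higher on 1+5+4+3 = 13 ballots, Kappa on 6. Eta wins 13–6.
Eta vs Delta: Eta is ranked higher on 5+1+5+3 = 14 ballots, Delta on 5. Eta wins 14–5.
Eta vs Lambda: Eta is ranked higher on 5+1+1+5+4+3 = 19 ballots, Lambda on 0. Eta wins 19–0.
Eta beats Theta, Kappa, Delta, Lambda; loses to Beta — 4 pairwise wins.

4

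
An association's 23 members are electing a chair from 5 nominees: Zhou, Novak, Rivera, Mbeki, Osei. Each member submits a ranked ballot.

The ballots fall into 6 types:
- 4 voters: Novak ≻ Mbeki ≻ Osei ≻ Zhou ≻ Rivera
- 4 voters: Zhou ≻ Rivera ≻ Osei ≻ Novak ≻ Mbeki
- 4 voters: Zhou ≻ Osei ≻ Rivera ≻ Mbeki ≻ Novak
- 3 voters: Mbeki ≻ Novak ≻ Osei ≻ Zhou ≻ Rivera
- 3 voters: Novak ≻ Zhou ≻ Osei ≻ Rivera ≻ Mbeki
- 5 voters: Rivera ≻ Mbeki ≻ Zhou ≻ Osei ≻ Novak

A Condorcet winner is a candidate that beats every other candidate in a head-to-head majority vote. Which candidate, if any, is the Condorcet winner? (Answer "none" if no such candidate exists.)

none

Pairwise majorities:
Zhou vs Novak: Zhou wins 13–10.
Zhou vs Rivera: Zhou, 18–5.
Zhou–Mbeki: Mbeki 12–11.
Zhou vs Osei: Zhou, 16–7.
Novak vs Rivera: Rivera wins 13–10.
Novak vs Mbeki: Mbeki, 12–11.
Novak vs Osei: Osei, 13–10.
Rivera vs Mbeki: Rivera, 16–7.
Rivera vs Osei: Osei, 14–9.
Mbeki vs Osei: Mbeki wins 12–11.
Each candidate drops at least one matchup (Zhou loses to Mbeki; Novak loses to Zhou; Rivera loses to Zhou; Mbeki loses to Rivera; Osei loses to Zhou); the cycle Zhou → Rivera → Mbeki → Zhou rules out a Condorcet winner.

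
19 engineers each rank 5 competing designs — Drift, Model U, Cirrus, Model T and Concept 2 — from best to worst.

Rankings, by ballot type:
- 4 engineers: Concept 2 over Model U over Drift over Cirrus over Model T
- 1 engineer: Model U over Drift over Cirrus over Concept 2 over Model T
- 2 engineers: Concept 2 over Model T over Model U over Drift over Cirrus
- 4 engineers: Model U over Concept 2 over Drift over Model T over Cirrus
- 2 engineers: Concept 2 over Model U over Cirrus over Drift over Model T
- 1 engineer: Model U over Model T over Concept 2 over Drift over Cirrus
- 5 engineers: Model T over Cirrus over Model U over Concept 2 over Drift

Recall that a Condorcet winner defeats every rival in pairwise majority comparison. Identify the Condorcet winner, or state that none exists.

Pairwise majorities:
Drift vs Model U: Model U wins 19–0.
Drift vs Cirrus: Drift wins 12–7.
Drift vs Model T: Drift wins 11–8.
Drift vs Concept 2: Concept 2, 18–1.
Model U–Cirrus: Model U 14–5.
Model U vs Model T: Model U wins 12–7.
Model U vs Concept 2: Model U wins 11–8.
Cirrus–Model T: Model T 12–7.
Cirrus–Concept 2: Concept 2 13–6.
Model T vs Concept 2: Concept 2 wins 13–6.
Model U wins every pairwise contest, so Model U is the Condorcet winner.

Model U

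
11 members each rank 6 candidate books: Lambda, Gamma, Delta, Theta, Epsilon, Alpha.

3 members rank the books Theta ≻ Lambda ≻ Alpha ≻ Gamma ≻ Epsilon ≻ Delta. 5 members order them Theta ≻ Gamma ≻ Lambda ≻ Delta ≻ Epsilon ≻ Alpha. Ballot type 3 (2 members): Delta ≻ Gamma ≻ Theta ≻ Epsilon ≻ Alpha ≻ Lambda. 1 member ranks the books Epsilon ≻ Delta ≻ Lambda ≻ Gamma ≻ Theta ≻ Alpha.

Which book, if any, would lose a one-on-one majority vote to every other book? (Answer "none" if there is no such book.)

Alpha

Pairwise majorities:
Lambda–Gamma: Gamma 7–4.
Lambda vs Delta: Lambda, 8–3.
Lambda vs Theta: 1 to 10, Theta.
Lambda vs Epsilon: 3+5 = 8 for Lambda, 3 for Epsilon — Lambda by 8–3.
Lambda vs Alpha: 3+5+1 = 9 for Lambda, 2 for Alpha — Lambda by 9–2.
Gamma–Delta: Gamma 8–3.
Gamma vs Theta: Gamma preferred on 2+1 = 3 ballots; Theta wins 8–3.
Gamma vs Epsilon: Gamma, 10–1.
Gamma vs Alpha: Gamma, 8–3.
Delta vs Theta: Delta is ranked higher on 2+1 = 3 ballots, Theta on 8. Theta wins 8–3.
Delta vs Epsilon: 5+2 = 7 for Delta, 4 for Epsilon — Delta by 7–4.
Delta vs Alpha: Delta is ranked higher on 5+2+1 = 8 ballots, Alpha on 3. Delta wins 8–3.
Theta vs Epsilon: 10 to 1, Theta.
Theta vs Alpha: Theta is ranked higher on 3+5+2+1 = 11 ballots, Alpha on 0. Theta wins 11–0.
Epsilon vs Alpha: Epsilon, 8–3.
Alpha loses to every other book — it is the Condorcet loser.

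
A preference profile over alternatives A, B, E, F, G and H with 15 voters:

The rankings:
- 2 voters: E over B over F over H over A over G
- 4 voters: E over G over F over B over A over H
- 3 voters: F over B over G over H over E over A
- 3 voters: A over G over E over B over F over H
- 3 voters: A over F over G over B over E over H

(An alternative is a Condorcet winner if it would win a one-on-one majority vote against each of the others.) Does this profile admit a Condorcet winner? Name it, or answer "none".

none

Head-to-head results (15 voters):
A vs B: 6 to 9, B.
A vs E: A preferred on 3+3 = 6 ballots; E wins 9–6.
A vs F: 3+3 = 6 for A, 9 for F — F by 9–6.
A vs G: A is ranked higher on 2+3+3 = 8 ballots, G on 7. A wins 8–7.
A vs H: 4+3+3 = 10 for A, 5 for H — A by 10–5.
B vs E: 3+3 = 6 for B, 9 for E — E by 9–6.
B vs F: 2+3 = 5 for B, 10 for F — F by 10–5.
B vs G: B preferred on 2+3 = 5 ballots; G wins 10–5.
B vs H: B preferred on 2+4+3+3+3 = 15 ballots; B wins 15–0.
E vs F: E preferred on 2+4+3 = 9 ballots; E wins 9–6.
E vs G: E preferred on 2+4 = 6 ballots; G wins 9–6.
E vs H: E preferred on 2+4+3+3 = 12 ballots; E wins 12–3.
F vs G: F is ranked higher on 2+3+3 = 8 ballots, G on 7. F wins 8–7.
F vs H: F preferred on 2+4+3+3+3 = 15 ballots; F wins 15–0.
G vs H: 13 to 2, G.
Each alternative drops at least one matchup (A loses to B; B loses to E; E loses to G; F loses to E; G loses to A; H loses to A); the cycle A → G → B → A rules out a Condorcet winner.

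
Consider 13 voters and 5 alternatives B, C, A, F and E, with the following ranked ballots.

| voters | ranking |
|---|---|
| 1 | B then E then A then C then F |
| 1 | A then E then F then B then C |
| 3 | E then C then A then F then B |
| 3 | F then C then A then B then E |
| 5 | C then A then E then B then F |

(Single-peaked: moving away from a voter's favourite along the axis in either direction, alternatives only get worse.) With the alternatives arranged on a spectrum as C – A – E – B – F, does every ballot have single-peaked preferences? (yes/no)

no

Axis positions: C=1, A=2, E=3, B=4, F=5.
Cluster 1 (peak B at position 4): ranking walks positions 4-3-2-1-5, expanding outward from the peak — single-peaked.
Cluster 2: ranking walks positions 2-3-5-4-1; F is ranked above B even though B lies between F and the peak A on the axis — preferences dip and rise again. Not single-peaked.
Cluster 3: ranking walks positions 3-1-2-5-4; C is ranked above A even though A lies between C and the peak E on the axis — preferences dip and rise again. Not single-peaked.
Cluster 4: ranking walks positions 5-1-2-4-3; C is ranked above B even though B lies between C and the peak F on the axis — preferences dip and rise again. Not single-peaked.
Cluster 5 (peak C at position 1): ranking walks positions 1-2-3-4-5, expanding outward from the peak — single-peaked.
Cluster 2 violates single-peakedness, so the profile is not single-peaked on this axis.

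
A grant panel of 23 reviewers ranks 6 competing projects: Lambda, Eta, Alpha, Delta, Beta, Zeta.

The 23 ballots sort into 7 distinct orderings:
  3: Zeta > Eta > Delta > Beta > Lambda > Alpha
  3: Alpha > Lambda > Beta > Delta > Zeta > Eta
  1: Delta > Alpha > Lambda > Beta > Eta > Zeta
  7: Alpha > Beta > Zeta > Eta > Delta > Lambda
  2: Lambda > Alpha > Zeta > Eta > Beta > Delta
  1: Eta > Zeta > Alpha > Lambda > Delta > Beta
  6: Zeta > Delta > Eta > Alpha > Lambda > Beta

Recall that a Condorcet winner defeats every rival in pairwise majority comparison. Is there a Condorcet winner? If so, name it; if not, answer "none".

Check each pair by majority over 23 ballots:
Lambda vs Eta: Lambda preferred on 3+1+2 = 6 ballots; Eta wins 17–6.
Lambda vs Alpha: Lambda is ranked higher on 3+2 = 5 ballots, Alpha on 18. Alpha wins 18–5.
Lambda vs Delta: Lambda is ranked higher on 3+2+1 = 6 ballots, Delta on 17. Delta wins 17–6.
Lambda vs Beta: 3+1+2+1+6 = 13 for Lambda, 10 for Beta — Lambda by 13–10.
Lambda vs Zeta: Lambda preferred on 3+1+2 = 6 ballots; Zeta wins 17–6.
Eta vs Alpha: Eta is ranked higher on 3+1+6 = 10 ballots, Alpha on 13. Alpha wins 13–10.
Eta vs Delta: 13 to 10, Eta.
Eta vs Beta: 12 to 11, Eta.
Eta vs Zeta: Eta preferred on 1+1 = 2 ballots; Zeta wins 21–2.
Alpha vs Delta: Alpha preferred on 3+7+2+1 = 13 ballots; Alpha wins 13–10.
Alpha vs Beta: 20 to 3, Alpha.
Alpha vs Zeta: 3+1+7+2 = 13 for Alpha, 10 for Zeta — Alpha by 13–10.
Delta vs Beta: Delta preferred on 3+1+1+6 = 11 ballots; Beta wins 12–11.
Delta vs Zeta: Delta preferred on 3+1 = 4 ballots; Zeta wins 19–4.
Beta vs Zeta: Beta preferred on 3+1+7 = 11 ballots; Zeta wins 12–11.
Only Alpha has no losses; Alpha is the Condorcet winner.

Alpha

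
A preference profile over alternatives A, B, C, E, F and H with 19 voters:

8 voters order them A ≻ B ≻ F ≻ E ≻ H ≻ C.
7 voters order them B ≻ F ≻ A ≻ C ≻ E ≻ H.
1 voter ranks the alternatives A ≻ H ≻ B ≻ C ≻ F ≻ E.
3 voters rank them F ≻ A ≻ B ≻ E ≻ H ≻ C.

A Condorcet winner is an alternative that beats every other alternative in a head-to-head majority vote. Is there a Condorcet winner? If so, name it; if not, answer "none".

none

Pairwise majorities:
A–B: A 12–7.
A vs C: A wins 19–0.
A vs E: A is ranked higher on 8+7+1+3 = 19 ballots, E on 0. A wins 19–0.
A–F: F 10–9.
A vs H: A wins 19–0.
B vs C: B wins 19–0.
B vs E: B preferred on 8+7+1+3 = 19 ballots; B wins 19–0.
B vs F: 16 to 3, B.
B vs H: B wins 18–1.
C vs E: 7+1 = 8 for C, 11 for E — E by 11–8.
C vs F: C preferred on 1 ballot; F wins 18–1.
C vs H: H, 12–7.
E vs F: E preferred on 0 ballots; F wins 19–0.
E vs H: E is ranked higher on 8+7+3 = 18 ballots, H on 1. E wins 18–1.
F vs H: 8+7+3 = 18 for F, 1 for H — F by 18–1.
Every alternative loses at least once (A loses to F; B loses to A; C loses to A; E loses to A; F loses to B; H loses to A). The majority relation contains the cycle A → B → F → A, so there is no Condorcet winner.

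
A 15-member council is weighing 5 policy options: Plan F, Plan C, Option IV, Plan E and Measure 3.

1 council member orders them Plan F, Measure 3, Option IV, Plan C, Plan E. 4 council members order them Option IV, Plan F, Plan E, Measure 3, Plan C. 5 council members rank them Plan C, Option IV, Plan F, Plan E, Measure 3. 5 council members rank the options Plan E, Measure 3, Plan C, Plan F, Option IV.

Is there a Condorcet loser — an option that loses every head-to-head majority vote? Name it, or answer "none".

none

Head-to-head results (15 council members):
Plan F–Plan C: Plan C 10–5.
Plan F–Option IV: Option IV 9–6.
Plan F vs Plan E: 1+4+5 = 10 for Plan F, 5 for Plan E — Plan F by 10–5.
Plan F vs Measure 3: Plan F preferred on 1+4+5 = 10 ballots; Plan F wins 10–5.
Plan C vs Option IV: 10 to 5, Plan C.
Plan C–Plan E: Plan E 9–6.
Plan C–Measure 3: Measure 3 10–5.
Option IV vs Plan E: Option IV, 10–5.
Option IV vs Measure 3: Option IV preferred on 4+5 = 9 ballots; Option IV wins 9–6.
Plan E vs Measure 3: Plan E, 14–1.
Each option has at least one pairwise win (Plan F beats Plan E; Plan C beats Plan F; Option IV beats Plan F; Plan E beats Plan C; Measure 3 beats Plan C) — no Condorcet loser.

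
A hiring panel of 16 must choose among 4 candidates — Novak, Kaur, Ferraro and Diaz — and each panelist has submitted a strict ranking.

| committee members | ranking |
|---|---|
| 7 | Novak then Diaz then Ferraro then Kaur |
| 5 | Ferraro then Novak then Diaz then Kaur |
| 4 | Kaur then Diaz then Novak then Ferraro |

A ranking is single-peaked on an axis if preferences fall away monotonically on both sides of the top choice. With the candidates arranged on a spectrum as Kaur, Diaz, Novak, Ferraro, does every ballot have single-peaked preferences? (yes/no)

Axis positions: Kaur=1, Diaz=2, Novak=3, Ferraro=4.
Type 1 (peak Novak at position 3): ranking walks positions 3-2-4-1, expanding outward from the peak — single-peaked.
Type 2 (peak Ferraro at position 4): ranking walks positions 4-3-2-1, expanding outward from the peak — single-peaked.
Type 3 (peak Kaur at position 1): ranking walks positions 1-2-3-4, expanding outward from the peak — single-peaked.
Every ranking is single-peaked on this axis.

yes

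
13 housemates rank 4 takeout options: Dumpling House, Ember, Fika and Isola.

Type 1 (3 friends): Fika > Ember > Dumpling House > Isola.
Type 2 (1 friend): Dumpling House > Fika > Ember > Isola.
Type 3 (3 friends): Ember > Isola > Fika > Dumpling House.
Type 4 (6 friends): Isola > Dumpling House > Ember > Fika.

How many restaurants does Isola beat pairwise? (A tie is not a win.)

Isola against each rival (13 friends):
Isola–Dumpling House: Isola 9–4.
Isola vs Ember: Ember wins 7–6.
Isola–Fika: Isola 9–4.
Isola beats Dumpling House, Fika; loses to Ember — 2 pairwise wins.

2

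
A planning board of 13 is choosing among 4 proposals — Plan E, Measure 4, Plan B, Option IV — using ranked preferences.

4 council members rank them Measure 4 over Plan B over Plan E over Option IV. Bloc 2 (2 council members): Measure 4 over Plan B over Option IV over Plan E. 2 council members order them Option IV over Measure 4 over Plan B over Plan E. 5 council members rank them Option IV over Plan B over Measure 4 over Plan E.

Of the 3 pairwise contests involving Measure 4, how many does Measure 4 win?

2

Measure 4 against each rival (13 council members):
Measure 4 vs Plan E: Measure 4 wins 13–0.
Measure 4 vs Plan B: Measure 4, 8–5.
Measure 4–Option IV: Option IV 7–6.
Measure 4 beats Plan E, Plan B; loses to Option IV — 2 pairwise wins.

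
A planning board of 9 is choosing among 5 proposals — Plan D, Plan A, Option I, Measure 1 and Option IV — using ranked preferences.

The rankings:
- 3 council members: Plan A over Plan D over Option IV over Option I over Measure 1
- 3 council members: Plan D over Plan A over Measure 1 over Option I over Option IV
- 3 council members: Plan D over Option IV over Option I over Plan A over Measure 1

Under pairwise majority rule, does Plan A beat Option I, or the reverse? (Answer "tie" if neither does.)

Plan A

Ballots ranking Plan A above Option I: 3 + 3 = 6.
Ballots ranking Option I above Plan A: 9 − 6 = 3.
Plan A wins the head-to-head 6–3.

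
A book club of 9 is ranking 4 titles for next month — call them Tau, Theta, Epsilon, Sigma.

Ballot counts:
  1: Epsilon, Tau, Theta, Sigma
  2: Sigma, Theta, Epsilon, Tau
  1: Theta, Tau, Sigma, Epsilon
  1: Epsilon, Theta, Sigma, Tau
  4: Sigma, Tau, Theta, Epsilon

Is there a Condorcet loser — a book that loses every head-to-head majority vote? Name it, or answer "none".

Epsilon

Pairwise majorities:
Tau vs Theta: Tau is ranked higher on 1+4 = 5 ballots, Theta on 4. Tau wins 5–4.
Tau vs Epsilon: Tau preferred on 1+4 = 5 ballots; Tau wins 5–4.
Tau–Sigma: Sigma 7–2.
Theta vs Epsilon: Theta, 7–2.
Theta vs Sigma: Theta is ranked higher on 1+1+1 = 3 ballots, Sigma on 6. Sigma wins 6–3.
Epsilon vs Sigma: 1+1 = 2 for Epsilon, 7 for Sigma — Sigma by 7–2.
Only Epsilon has no wins; Epsilon is the Condorcet loser.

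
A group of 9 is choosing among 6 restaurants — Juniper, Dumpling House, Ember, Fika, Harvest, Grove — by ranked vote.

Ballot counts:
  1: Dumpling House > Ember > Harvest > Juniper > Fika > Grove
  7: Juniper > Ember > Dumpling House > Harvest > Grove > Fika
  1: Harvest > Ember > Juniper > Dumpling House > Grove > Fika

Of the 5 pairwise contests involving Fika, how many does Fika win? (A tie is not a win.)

0

Fika against each rival (9 friends):
Fika–Juniper: Juniper 9–0.
Fika vs Dumpling House: Dumpling House wins 9–0.
Fika vs Ember: 0 for Fika, 9 for Ember — Ember by 9–0.
Fika vs Harvest: 0 to 9, Harvest.
Fika–Grove: Grove 8–1.
Fika beats no one; loses to Juniper, Dumpling House, Ember, Harvest, Grove — 0 pairwise wins.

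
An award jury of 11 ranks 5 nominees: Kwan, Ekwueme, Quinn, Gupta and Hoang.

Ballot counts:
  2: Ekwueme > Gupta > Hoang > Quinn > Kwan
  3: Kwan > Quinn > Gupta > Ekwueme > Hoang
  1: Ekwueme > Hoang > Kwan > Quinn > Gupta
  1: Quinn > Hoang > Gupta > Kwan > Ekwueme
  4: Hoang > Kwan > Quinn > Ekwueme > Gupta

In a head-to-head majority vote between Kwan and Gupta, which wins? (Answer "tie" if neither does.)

Kwan

Ballots ranking Kwan above Gupta: 3 + 1 + 4 = 8.
Ballots ranking Gupta above Kwan: 11 − 8 = 3.
Kwan wins the head-to-head 8–3.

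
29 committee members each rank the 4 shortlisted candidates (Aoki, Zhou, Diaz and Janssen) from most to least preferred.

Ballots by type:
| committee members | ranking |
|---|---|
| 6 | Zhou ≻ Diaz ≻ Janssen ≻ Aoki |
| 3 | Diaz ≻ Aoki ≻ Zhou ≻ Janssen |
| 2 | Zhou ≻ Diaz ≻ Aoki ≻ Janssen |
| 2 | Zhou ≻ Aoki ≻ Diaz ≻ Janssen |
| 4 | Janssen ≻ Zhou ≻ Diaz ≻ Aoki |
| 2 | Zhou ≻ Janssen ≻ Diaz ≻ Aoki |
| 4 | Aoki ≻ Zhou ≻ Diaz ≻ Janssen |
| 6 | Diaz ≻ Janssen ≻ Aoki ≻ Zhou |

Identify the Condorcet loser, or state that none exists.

Aoki

Pairwise majorities:
Aoki vs Zhou: Aoki is ranked higher on 3+4+6 = 13 ballots, Zhou on 16. Zhou wins 16–13.
Aoki vs Diaz: Aoki is ranked higher on 2+4 = 6 ballots, Diaz on 23. Diaz wins 23–6.
Aoki vs Janssen: Aoki is ranked higher on 3+2+2+4 = 11 ballots, Janssen on 18. Janssen wins 18–11.
Zhou vs Diaz: 6+2+2+4+2+4 = 20 for Zhou, 9 for Diaz — Zhou by 20–9.
Zhou–Janssen: Zhou 19–10.
Diaz vs Janssen: 23 to 6, Diaz.
Aoki loses to every other candidate — it is the Condorcet loser.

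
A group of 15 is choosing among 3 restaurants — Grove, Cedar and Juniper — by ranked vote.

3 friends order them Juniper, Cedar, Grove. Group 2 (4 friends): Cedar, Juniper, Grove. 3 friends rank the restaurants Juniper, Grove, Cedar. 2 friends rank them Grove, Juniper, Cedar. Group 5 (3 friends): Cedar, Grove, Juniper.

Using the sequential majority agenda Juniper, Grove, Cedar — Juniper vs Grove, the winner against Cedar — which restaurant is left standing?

Round 1: Juniper vs Grove — 10–5, Juniper advances.
Round 2: Juniper vs Cedar — 8–7, Juniper advances.
Juniper survives the agenda.

Juniper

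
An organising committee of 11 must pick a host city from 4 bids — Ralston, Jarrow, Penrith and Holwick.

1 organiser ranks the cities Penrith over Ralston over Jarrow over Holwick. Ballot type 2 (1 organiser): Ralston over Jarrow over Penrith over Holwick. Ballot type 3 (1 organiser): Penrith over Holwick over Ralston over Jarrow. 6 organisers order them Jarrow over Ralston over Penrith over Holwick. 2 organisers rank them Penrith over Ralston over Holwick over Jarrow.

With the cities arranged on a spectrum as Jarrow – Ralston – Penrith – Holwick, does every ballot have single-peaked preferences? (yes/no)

Axis positions: Jarrow=1, Ralston=2, Penrith=3, Holwick=4.
Ballot type 1 (peak Penrith at position 3): ranking walks positions 3-2-1-4, expanding outward from the peak — single-peaked.
Ballot type 2 (peak Ralston at position 2): ranking walks positions 2-1-3-4, expanding outward from the peak — single-peaked.
Ballot type 3 (peak Penrith at position 3): ranking walks positions 3-4-2-1, expanding outward from the peak — single-peaked.
Ballot type 4 (peak Jarrow at position 1): ranking walks positions 1-2-3-4, expanding outward from the peak — single-peaked.
Ballot type 5 (peak Penrith at position 3): ranking walks positions 3-2-4-1, expanding outward from the peak — single-peaked.
Every ranking is single-peaked on this axis.

yes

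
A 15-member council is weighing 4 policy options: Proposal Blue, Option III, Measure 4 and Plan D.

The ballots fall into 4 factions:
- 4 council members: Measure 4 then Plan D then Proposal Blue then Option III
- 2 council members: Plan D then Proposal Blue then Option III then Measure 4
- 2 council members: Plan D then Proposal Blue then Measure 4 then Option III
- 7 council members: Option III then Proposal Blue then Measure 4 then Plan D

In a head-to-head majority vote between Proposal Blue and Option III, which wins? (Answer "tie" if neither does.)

Ballots ranking Proposal Blue above Option III: 4 + 2 + 2 = 8.
Ballots ranking Option III above Proposal Blue: 15 − 8 = 7.
Proposal Blue wins the head-to-head 8–7.

Proposal Blue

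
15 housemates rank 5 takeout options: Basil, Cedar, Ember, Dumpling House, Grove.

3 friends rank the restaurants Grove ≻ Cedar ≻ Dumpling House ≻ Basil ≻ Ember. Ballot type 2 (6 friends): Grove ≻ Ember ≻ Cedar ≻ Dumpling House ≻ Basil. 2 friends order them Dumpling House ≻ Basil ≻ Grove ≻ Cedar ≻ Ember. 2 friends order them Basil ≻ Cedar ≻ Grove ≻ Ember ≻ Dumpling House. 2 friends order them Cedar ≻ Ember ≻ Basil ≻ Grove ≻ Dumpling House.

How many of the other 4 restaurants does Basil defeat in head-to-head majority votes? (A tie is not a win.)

0

Basil against each rival (15 friends):
Basil–Cedar: Cedar 11–4.
Basil vs Ember: Ember, 8–7.
Basil vs Dumpling House: Basil preferred on 2+2 = 4 ballots; Dumpling House wins 11–4.
Basil vs Grove: Basil is ranked higher on 2+2+2 = 6 ballots, Grove on 9. Grove wins 9–6.
Basil beats no one; loses to Cedar, Ember, Dumpling House, Grove — 0 pairwise wins.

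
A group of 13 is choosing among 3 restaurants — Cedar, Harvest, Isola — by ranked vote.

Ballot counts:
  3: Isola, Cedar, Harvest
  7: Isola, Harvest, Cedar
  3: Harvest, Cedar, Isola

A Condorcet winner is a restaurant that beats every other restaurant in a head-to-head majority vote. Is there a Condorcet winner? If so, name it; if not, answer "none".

Check each pair by majority over 13 ballots:
Cedar vs Harvest: Harvest wins 10–3.
Cedar vs Isola: Isola wins 10–3.
Harvest–Isola: Isola 10–3.
Only Isola has no losses; Isola is the Condorcet winner.

Isola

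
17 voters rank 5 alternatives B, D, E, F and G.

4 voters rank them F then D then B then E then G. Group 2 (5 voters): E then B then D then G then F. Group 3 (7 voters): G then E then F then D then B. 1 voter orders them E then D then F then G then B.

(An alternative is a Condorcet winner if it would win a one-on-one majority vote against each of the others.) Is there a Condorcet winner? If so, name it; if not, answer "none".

E

Check each pair by majority over 17 ballots:
B vs D: B is ranked higher on 5 ballots, D on 12. D wins 12–5.
B vs E: E wins 13–4.
B vs F: F, 12–5.
B vs G: B preferred on 4+5 = 9 ballots; B wins 9–8.
D vs E: E, 13–4.
D vs F: F, 11–6.
D vs G: D is ranked higher on 4+5+1 = 10 ballots, G on 7. D wins 10–7.
E vs F: E is ranked higher on 5+7+1 = 13 ballots, F on 4. E wins 13–4.
E vs G: E is ranked higher on 4+5+1 = 10 ballots, G on 7. E wins 10–7.
F vs G: F preferred on 4+1 = 5 ballots; G wins 12–5.
Only E has no losses; E is the Condorcet winner.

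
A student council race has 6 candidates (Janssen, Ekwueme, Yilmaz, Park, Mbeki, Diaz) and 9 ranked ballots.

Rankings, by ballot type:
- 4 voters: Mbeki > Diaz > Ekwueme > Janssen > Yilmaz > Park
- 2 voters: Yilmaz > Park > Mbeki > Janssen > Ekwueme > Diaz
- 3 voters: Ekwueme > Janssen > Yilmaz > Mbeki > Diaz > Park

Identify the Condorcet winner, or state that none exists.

none

Pairwise majorities:
Janssen–Ekwueme: Ekwueme 7–2.
Janssen vs Yilmaz: Janssen wins 7–2.
Janssen vs Park: Janssen, 7–2.
Janssen vs Mbeki: Mbeki, 6–3.
Janssen vs Diaz: Janssen preferred on 2+3 = 5 ballots; Janssen wins 5–4.
Ekwueme vs Yilmaz: 7 to 2, Ekwueme.
Ekwueme vs Park: Ekwueme, 7–2.
Ekwueme vs Mbeki: Mbeki, 6–3.
Ekwueme vs Diaz: Ekwueme wins 5–4.
Yilmaz vs Park: 4+2+3 = 9 for Yilmaz, 0 for Park — Yilmaz by 9–0.
Yilmaz vs Mbeki: Yilmaz, 5–4.
Yilmaz vs Diaz: Yilmaz wins 5–4.
Park–Mbeki: Mbeki 7–2.
Park vs Diaz: Park preferred on 2 ballots; Diaz wins 7–2.
Mbeki–Diaz: Mbeki 9–0.
No candidate is unbeaten: Janssen loses to Ekwueme; Ekwueme loses to Mbeki; Yilmaz loses to Janssen; Park loses to Janssen; Mbeki loses to Yilmaz; Diaz loses to Janssen. In particular Janssen → Yilmaz → Mbeki → Janssen is a majority cycle — no Condorcet winner exists.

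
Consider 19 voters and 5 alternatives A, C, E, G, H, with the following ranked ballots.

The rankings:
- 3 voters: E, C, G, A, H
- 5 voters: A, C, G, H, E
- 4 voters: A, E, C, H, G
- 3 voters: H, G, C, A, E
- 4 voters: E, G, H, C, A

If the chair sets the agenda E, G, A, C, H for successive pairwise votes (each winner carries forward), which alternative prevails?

C

Round 1: E vs G — 11–8, E advances.
Round 2: E vs A — 7–12, A advances.
Round 3: A vs C — 9–10, C advances.
Round 4: C vs H — 12–7, C advances.
The agenda winner is C.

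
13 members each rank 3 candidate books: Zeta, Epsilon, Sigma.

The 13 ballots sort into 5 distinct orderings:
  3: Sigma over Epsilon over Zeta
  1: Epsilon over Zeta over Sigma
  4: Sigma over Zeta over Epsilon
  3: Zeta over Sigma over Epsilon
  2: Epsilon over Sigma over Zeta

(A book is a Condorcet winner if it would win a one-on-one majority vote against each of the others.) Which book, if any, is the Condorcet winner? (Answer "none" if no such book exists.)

Head-to-head results (13 members):
Zeta vs Epsilon: Zeta is ranked higher on 4+3 = 7 ballots, Epsilon on 6. Zeta wins 7–6.
Zeta vs Sigma: Zeta preferred on 1+3 = 4 ballots; Sigma wins 9–4.
Epsilon vs Sigma: Epsilon is ranked higher on 1+2 = 3 ballots, Sigma on 10. Sigma wins 10–3.
Sigma wins every pairwise contest, so Sigma is the Condorcet winner.

Sigma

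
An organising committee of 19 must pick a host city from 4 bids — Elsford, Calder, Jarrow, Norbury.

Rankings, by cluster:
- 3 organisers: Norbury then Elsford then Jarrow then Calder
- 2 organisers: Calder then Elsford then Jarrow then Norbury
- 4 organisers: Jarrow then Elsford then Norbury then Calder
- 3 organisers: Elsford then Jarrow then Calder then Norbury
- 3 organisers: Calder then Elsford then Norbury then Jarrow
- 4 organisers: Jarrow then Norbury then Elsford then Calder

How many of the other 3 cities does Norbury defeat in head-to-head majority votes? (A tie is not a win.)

1

Norbury against each rival (19 organisers):
Norbury vs Elsford: Elsford, 12–7.
Norbury vs Calder: Norbury preferred on 3+4+4 = 11 ballots; Norbury wins 11–8.
Norbury–Jarrow: Jarrow 13–6.
Norbury beats Calder; loses to Elsford, Jarrow — 1 pairwise win.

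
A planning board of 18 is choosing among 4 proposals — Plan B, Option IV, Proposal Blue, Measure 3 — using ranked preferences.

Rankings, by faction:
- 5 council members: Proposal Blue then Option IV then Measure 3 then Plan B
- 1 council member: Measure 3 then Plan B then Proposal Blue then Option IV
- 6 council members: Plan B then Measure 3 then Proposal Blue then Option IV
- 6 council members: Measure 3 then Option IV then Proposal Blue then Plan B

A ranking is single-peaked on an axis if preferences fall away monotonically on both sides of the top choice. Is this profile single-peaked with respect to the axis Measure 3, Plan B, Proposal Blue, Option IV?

no

Axis positions: Measure 3=1, Plan B=2, Proposal Blue=3, Option IV=4.
Faction 1: ranking walks positions 3-4-1-2; Measure 3 is ranked above Plan B even though Plan B lies between Measure 3 and the peak Proposal Blue on the axis — preferences dip and rise again. Not single-peaked.
Faction 2 (peak Measure 3 at position 1): ranking walks positions 1-2-3-4, expanding outward from the peak — single-peaked.
Faction 3 (peak Plan B at position 2): ranking walks positions 2-1-3-4, expanding outward from the peak — single-peaked.
Faction 4: ranking walks positions 1-4-3-2; Option IV is ranked above Plan B even though Plan B lies between Option IV and the peak Measure 3 on the axis — preferences dip and rise again. Not single-peaked.
Faction 1 violates single-peakedness, so the profile is not single-peaked on this axis.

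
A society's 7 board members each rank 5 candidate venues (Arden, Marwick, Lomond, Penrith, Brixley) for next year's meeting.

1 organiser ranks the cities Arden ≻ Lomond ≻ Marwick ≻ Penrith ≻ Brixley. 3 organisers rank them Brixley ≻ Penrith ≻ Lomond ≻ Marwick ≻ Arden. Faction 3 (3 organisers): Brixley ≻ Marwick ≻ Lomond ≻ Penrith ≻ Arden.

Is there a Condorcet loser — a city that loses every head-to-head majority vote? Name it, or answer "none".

Arden

Head-to-head results (7 organisers):
Arden vs Marwick: Marwick wins 6–1.
Arden vs Lomond: Lomond, 6–1.
Arden vs Penrith: Penrith wins 6–1.
Arden vs Brixley: Brixley wins 6–1.
Marwick vs Lomond: Lomond wins 4–3.
Marwick–Penrith: Marwick 4–3.
Marwick vs Brixley: 1 for Marwick, 6 for Brixley — Brixley by 6–1.
Lomond vs Penrith: Lomond, 4–3.
Lomond vs Brixley: 1 to 6, Brixley.
Penrith vs Brixley: Penrith is ranked higher on 1 ballot, Brixley on 6. Brixley wins 6–1.
Arden loses to every other city — it is the Condorcet loser.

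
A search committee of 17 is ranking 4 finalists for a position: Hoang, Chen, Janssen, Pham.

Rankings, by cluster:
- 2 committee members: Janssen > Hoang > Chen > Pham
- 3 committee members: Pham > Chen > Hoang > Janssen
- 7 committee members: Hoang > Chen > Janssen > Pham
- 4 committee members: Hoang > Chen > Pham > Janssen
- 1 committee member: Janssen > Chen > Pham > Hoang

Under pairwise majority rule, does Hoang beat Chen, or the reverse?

Ballots ranking Hoang above Chen: 2 + 7 + 4 = 13.
Ballots ranking Chen above Hoang: 17 − 13 = 4.
Hoang wins the head-to-head 13–4.

Hoang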